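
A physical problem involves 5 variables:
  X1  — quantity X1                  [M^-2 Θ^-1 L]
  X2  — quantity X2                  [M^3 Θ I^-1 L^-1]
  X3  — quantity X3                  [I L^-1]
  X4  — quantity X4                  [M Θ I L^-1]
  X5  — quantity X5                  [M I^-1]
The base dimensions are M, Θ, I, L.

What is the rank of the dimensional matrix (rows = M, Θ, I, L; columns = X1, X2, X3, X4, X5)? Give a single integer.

3

Exponent matrix [M,Θ,I,L] × [X1,X2,X3,X4,X5]:
  M: [-2  3  0  1  1]
  Θ: [-1  1  0  1  0]
  I: [ 0 -1  1  1 -1]
  L: [ 1 -1 -1 -1  0]
Row reduction gives pivot columns X1,X2,X3; rank = 3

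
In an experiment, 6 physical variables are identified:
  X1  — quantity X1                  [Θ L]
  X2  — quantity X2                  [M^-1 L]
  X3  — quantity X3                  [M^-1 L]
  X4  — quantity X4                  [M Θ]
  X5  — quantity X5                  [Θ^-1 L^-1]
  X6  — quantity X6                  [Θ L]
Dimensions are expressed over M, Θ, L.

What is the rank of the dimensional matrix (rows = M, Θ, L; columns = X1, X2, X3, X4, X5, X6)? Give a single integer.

Write exponents as rows M,Θ,L / cols X1,X2,X3,X4,X5,X6:
  M: [ 0 -1 -1  1  0  0]
  Θ: [ 1  0  0  1 -1  1]
  L: [ 1  1  1  0 -1  1]
Echelon form has 2 nonzero rows (pivots: X1,X2)

2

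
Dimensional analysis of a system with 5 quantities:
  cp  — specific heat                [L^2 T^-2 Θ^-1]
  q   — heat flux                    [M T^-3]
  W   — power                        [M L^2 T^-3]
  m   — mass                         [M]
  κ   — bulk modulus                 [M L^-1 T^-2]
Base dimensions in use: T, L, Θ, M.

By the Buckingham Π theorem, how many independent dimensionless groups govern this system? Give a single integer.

1

Write exponents as rows T,L,Θ,M / cols cp,q,W,m,κ:
  T: [-2 -3 -3  0 -2]
  L: [ 2  0  2  0 -1]
  Θ: [-1  0  0  0  0]
  M: [ 0  1  1  1  1]
RREF → pivots at {cp,q,W,m} ⇒ r = 4
5 vars − rank 4 = 1 Π group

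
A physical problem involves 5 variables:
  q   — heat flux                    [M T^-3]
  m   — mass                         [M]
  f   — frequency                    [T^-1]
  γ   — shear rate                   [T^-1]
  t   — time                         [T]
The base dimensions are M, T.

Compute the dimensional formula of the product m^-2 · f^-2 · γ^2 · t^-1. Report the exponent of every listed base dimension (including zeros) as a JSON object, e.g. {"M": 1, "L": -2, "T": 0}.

Dimensional matrix (M×T by q×m×f×γ×t):
  M: [ 1  1  0  0  0]
  T: [-3  0 -1 -1  1]
  [M]: (-2)·1+(-2)·0+(2)·0+(-1)·0 = -2
  [T]: (-2)·0+(-2)·-1+(2)·-1+(-1)·1 = -1
⇒ M^-2 T^-1

{"M": -2, "T": -1}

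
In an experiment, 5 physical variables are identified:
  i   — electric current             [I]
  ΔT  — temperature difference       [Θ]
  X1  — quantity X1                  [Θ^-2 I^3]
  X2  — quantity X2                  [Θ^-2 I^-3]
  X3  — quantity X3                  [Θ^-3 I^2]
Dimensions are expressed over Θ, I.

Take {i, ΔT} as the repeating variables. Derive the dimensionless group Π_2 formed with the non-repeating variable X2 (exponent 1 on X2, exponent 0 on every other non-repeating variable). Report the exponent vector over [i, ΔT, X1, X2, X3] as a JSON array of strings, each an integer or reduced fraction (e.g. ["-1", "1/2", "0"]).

Write exponents as rows Θ,I / cols i,ΔT,X1,X2,X3:
  Θ: [ 0  1 -2 -2 -3]
  I: [ 1  0  3 -3  2]
Row reduction gives pivot columns i,ΔT; rank = 2
Pivot set = {i,ΔT}, free = {X1,X2,X3}
RREF:
  r0: [   1    0    3   -3    2]
  r1: [   0    1   -2   -2   -3]
Fix exponent of X2 at 1, X1 at 0, X3 at 0; solve each RREF row for its pivot's exponent:
  r0: exp(i) + (-3)·1 = 0 ⇒ exp(i) = 3
  r1: exp(ΔT) + (-2)·1 = 0 ⇒ exp(ΔT) = 2
Π_2 = i^3 · ΔT^2 · X2

["3", "2", "0", "1", "0"]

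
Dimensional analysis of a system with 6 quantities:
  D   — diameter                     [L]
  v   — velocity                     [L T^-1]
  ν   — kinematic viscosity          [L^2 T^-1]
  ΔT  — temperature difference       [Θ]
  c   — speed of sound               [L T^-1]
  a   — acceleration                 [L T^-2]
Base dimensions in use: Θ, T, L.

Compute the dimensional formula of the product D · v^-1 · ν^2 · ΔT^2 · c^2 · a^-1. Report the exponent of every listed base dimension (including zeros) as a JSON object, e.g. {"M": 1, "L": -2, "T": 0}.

Exponent matrix [Θ,T,L] × [D,v,ν,ΔT,c,a]:
  Θ: [ 0  0  0  1  0  0]
  T: [ 0 -1 -1  0 -1 -2]
  L: [ 1  1  2  0  1  1]
  [Θ]: (1)·0+(-1)·0+(2)·0+(2)·1+(2)·0+(-1)·0 = 2
  [T]: (1)·0+(-1)·-1+(2)·-1+(2)·0+(2)·-1+(-1)·-2 = -1
  [L]: (1)·1+(-1)·1+(2)·2+(2)·0+(2)·1+(-1)·1 = 5
⇒ Θ^2 T^-1 L^5

{"Θ": 2, "T": -1, "L": 5}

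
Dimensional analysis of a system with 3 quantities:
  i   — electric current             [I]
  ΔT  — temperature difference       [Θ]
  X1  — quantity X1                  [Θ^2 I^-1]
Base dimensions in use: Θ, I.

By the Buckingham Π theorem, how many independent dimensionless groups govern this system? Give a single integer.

Write exponents as rows Θ,I / cols i,ΔT,X1:
  Θ: [ 0  1  2]
  I: [ 1  0 -1]
Echelon form has 2 nonzero rows (pivots: i,ΔT)
n=3, r=2 ⇒ 1 dimensionless group

1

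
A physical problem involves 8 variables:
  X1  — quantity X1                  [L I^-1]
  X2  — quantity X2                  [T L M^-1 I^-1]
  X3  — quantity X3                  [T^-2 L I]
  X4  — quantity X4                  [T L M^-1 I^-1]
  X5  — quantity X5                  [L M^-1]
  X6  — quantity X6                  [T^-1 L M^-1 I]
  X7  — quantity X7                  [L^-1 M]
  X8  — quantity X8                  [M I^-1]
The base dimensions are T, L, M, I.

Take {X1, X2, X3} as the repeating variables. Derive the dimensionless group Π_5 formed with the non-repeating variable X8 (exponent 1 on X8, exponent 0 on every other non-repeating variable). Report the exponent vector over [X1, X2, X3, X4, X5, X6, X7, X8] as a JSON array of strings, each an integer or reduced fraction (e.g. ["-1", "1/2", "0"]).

["-3/2", "1", "1/2", "0", "0", "0", "0", "1"]

Write exponents as rows T,L,M,I / cols X1,X2,X3,X4,X5,X6,X7,X8:
  T: [ 0  1 -2  1  0 -1  0  0]
  L: [ 1  1  1  1  1  1 -1  0]
  M: [ 0 -1  0 -1 -1 -1  1  1]
  I: [-1 -1  1 -1  0  1  0 -1]
Echelon form has 3 nonzero rows (pivots: X1,X2,X3)
Pivot set = {X1,X2,X3}, free = {X4,X5,X6,X7,X8}
RREF:
  r0: [   1    0    0    0 -1/2   -1  1/2  3/2]
  r1: [   0    1    0    1    1    1   -1   -1]
  r2: [   0    0    1    0  1/2    1 -1/2 -1/2]
  r3: [   0    0    0    0    0    0    0    0]
Fix exponent of X8 at 1, X4 at 0, X5 at 0, X6 at 0, X7 at 0; solve each RREF row for its pivot's exponent:
  r0: exp(X1) + (3/2)·1 = 0 ⇒ exp(X1) = -3/2
  r1: exp(X2) + (-1)·1 = 0 ⇒ exp(X2) = 1
  r2: exp(X3) + (-1/2)·1 = 0 ⇒ exp(X3) = 1/2
Π_5 = X1^(-3/2) · X2 · X3^(1/2) · X8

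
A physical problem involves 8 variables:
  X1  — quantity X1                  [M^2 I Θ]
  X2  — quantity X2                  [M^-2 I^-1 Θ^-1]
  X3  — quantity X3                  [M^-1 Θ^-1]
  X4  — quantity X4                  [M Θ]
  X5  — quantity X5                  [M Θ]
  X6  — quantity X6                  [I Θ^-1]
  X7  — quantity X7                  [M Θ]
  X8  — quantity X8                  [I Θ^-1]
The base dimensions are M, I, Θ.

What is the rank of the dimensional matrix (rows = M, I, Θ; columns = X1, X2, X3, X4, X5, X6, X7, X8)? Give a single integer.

Dimensional matrix (M×I×Θ by X1×X2×X3×X4×X5×X6×X7×X8):
  M: [ 2 -2 -1  1  1  0  1  0]
  I: [ 1 -1  0  0  0  1  0  1]
  Θ: [ 1 -1 -1  1  1 -1  1 -1]
Echelon form has 2 nonzero rows (pivots: X1,X3)

2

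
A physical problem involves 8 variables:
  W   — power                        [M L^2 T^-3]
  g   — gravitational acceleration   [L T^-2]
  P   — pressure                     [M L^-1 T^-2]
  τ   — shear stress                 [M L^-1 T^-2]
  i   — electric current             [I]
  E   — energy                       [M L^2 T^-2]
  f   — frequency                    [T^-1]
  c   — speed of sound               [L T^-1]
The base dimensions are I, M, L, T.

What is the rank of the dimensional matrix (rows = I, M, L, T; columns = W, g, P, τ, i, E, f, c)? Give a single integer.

4

Write exponents as rows I,M,L,T / cols W,g,P,τ,i,E,f,c:
  I: [ 0  0  0  0  1  0  0  0]
  M: [ 1  0  1  1  0  1  0  0]
  L: [ 2  1 -1 -1  0  2  0  1]
  T: [-3 -2 -2 -2  0 -2 -1 -1]
Echelon form has 4 nonzero rows (pivots: W,g,P,i)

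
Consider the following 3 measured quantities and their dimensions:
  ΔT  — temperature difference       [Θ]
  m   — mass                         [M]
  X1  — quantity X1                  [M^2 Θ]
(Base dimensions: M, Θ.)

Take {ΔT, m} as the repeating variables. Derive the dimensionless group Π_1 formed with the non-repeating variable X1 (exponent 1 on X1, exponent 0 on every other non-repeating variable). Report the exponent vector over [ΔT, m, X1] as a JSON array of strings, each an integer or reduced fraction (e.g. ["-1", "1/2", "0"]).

Dimensional matrix (M×Θ by ΔT×m×X1):
  M: [ 0  1  2]
  Θ: [ 1  0  1]
Row reduction gives pivot columns ΔT,m; rank = 2
Repeat: ΔT,m; free: X1
RREF:
  r0: [   1    0    1]
  r1: [   0    1    2]
Fix exponent of X1 at 1; solve each RREF row for its pivot's exponent:
  r0: exp(ΔT) + (1)·1 = 0 ⇒ exp(ΔT) = -1
  r1: exp(m) + (2)·1 = 0 ⇒ exp(m) = -2
Π_1 = ΔT^-1 · m^-2 · X1

["-1", "-2", "1"]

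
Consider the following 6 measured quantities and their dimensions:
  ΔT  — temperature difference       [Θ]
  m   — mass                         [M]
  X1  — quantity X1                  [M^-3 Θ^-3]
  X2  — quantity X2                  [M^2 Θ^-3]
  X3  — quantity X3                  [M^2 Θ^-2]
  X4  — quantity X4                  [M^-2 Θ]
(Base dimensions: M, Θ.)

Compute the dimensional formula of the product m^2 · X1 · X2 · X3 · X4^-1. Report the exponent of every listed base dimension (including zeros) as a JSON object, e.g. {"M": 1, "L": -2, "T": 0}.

{"M": 5, "Θ": -9}

Exponent matrix [M,Θ] × [ΔT,m,X1,X2,X3,X4]:
  M: [ 0  1 -3  2  2 -2]
  Θ: [ 1  0 -3 -3 -2  1]
  [M]: (2)·1+(1)·-3+(1)·2+(1)·2+(-1)·-2 = 5
  [Θ]: (2)·0+(1)·-3+(1)·-3+(1)·-2+(-1)·1 = -9
⇒ M^5 Θ^-9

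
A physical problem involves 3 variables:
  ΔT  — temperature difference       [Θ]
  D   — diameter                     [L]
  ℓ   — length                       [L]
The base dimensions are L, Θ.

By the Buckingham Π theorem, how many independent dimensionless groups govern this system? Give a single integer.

Dimensional matrix (L×Θ by ΔT×D×ℓ):
  L: [ 0  1  1]
  Θ: [ 1  0  0]
Echelon form has 2 nonzero rows (pivots: ΔT,D)
3 vars − rank 2 = 1 Π group

1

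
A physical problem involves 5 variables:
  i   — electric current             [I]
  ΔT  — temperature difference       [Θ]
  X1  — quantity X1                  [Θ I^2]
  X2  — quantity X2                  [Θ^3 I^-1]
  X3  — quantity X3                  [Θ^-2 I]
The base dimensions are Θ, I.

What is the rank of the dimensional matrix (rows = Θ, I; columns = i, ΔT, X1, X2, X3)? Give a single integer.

2

Write exponents as rows Θ,I / cols i,ΔT,X1,X2,X3:
  Θ: [ 0  1  1  3 -2]
  I: [ 1  0  2 -1  1]
RREF → pivots at {i,ΔT} ⇒ r = 2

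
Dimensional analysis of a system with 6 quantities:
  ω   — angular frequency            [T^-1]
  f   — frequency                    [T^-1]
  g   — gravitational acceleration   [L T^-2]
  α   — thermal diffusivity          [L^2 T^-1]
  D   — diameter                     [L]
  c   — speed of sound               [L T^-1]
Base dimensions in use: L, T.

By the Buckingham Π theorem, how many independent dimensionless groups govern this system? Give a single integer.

4

Write exponents as rows L,T / cols ω,f,g,α,D,c:
  L: [ 0  0  1  2  1  1]
  T: [-1 -1 -2 -1  0 -1]
Echelon form has 2 nonzero rows (pivots: ω,g)
Π count = n − r = 6 − 2 = 4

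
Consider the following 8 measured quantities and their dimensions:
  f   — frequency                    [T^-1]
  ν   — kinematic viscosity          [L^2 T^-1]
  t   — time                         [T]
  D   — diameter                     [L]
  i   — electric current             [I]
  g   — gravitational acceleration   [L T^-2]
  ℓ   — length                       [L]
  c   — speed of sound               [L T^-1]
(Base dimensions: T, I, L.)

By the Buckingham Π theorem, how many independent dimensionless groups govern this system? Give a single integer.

Write exponents as rows T,I,L / cols f,ν,t,D,i,g,ℓ,c:
  T: [-1 -1  1  0  0 -2  0 -1]
  I: [ 0  0  0  0  1  0  0  0]
  L: [ 0  2  0  1  0  1  1  1]
Row reduction gives pivot columns f,ν,i; rank = 3
Π count = n − r = 8 − 3 = 5

5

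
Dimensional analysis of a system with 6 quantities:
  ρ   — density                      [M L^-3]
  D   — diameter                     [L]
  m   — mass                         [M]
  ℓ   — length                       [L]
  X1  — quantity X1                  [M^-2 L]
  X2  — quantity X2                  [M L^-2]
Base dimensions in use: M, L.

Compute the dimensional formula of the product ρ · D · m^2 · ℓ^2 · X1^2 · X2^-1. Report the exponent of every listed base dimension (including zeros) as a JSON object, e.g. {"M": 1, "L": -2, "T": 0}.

{"M": -2, "L": 4}

Write exponents as rows M,L / cols ρ,D,m,ℓ,X1,X2:
  M: [ 1  0  1  0 -2  1]
  L: [-3  1  0  1  1 -2]
  [M]: (1)·1+(1)·0+(2)·1+(2)·0+(2)·-2+(-1)·1 = -2
  [L]: (1)·-3+(1)·1+(2)·0+(2)·1+(2)·1+(-1)·-2 = 4
⇒ M^-2 L^4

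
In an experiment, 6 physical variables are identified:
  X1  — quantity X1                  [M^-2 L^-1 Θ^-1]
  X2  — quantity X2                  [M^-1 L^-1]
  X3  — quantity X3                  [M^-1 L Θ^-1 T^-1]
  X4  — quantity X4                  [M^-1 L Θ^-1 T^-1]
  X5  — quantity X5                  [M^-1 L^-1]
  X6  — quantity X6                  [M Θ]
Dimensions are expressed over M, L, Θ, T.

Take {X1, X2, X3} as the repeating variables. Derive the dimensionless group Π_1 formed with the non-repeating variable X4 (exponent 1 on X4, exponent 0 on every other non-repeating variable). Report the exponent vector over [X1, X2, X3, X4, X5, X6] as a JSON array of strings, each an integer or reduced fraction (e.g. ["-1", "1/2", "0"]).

Write exponents as rows M,L,Θ,T / cols X1,X2,X3,X4,X5,X6:
  M: [-2 -1 -1 -1 -1  1]
  L: [-1 -1  1  1 -1  0]
  Θ: [-1  0 -1 -1  0  1]
  T: [ 0  0 -1 -1  0  0]
Row reduction gives pivot columns X1,X2,X3; rank = 3
Repeat: X1,X2,X3; free: X4,X5,X6
RREF:
  r0: [   1    0    0    0    0   -1]
  r1: [   0    1    0    0    1    1]
  r2: [   0    0    1    1    0    0]
  r3: [   0    0    0    0    0    0]
Fix exponent of X4 at 1, X5 at 0, X6 at 0; solve each RREF row for its pivot's exponent:
  r0: exp(X1) + (0)·1 = 0 ⇒ exp(X1) = 0
  r1: exp(X2) + (0)·1 = 0 ⇒ exp(X2) = 0
  r2: exp(X3) + (1)·1 = 0 ⇒ exp(X3) = -1
Π_1 = X3^-1 · X4

["0", "0", "-1", "1", "0", "0"]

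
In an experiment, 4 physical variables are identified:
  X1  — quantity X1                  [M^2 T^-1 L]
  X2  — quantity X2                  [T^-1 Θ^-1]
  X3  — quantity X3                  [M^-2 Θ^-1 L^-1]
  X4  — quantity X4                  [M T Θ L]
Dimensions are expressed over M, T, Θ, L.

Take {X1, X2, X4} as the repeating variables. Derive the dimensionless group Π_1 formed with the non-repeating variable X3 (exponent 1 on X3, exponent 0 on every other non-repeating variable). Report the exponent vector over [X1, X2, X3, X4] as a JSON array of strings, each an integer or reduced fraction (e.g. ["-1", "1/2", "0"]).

Exponent matrix [M,T,Θ,L] × [X1,X2,X3,X4]:
  M: [ 2  0 -2  1]
  T: [-1 -1  0  1]
  Θ: [ 0 -1 -1  1]
  L: [ 1  0 -1  1]
Row reduction gives pivot columns X1,X2,X4; rank = 3
Repeat: X1,X2,X4; free: X3
RREF:
  r0: [   1    0   -1    0]
  r1: [   0    1    1    0]
  r2: [   0    0    0    1]
  r3: [   0    0    0    0]
Fix exponent of X3 at 1; solve each RREF row for its pivot's exponent:
  r0: exp(X1) + (-1)·1 = 0 ⇒ exp(X1) = 1
  r1: exp(X2) + (1)·1 = 0 ⇒ exp(X2) = -1
  r2: exp(X4) + (0)·1 = 0 ⇒ exp(X4) = 0
Π_1 = X1 · X2^-1 · X3

["1", "-1", "1", "0"]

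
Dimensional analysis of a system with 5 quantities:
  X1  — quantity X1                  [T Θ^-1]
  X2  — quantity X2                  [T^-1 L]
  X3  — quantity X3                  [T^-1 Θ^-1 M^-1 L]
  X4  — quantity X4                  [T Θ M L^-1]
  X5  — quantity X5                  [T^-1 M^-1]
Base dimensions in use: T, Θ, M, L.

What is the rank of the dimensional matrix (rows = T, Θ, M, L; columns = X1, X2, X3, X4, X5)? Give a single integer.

3

Write exponents as rows T,Θ,M,L / cols X1,X2,X3,X4,X5:
  T: [ 1 -1 -1  1 -1]
  Θ: [-1  0 -1  1  0]
  M: [ 0  0 -1  1 -1]
  L: [ 0  1  1 -1  0]
Row reduction gives pivot columns X1,X2,X3; rank = 3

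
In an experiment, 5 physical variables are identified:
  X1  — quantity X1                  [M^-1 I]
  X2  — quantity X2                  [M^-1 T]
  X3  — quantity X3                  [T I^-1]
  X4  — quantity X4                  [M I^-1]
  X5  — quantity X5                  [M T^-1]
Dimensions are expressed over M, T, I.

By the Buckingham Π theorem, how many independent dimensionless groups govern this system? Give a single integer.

Write exponents as rows M,T,I / cols X1,X2,X3,X4,X5:
  M: [-1 -1  0  1  1]
  T: [ 0  1  1  0 -1]
  I: [ 1  0 -1 -1  0]
RREF → pivots at {X1,X2} ⇒ r = 2
5 vars − rank 2 = 3 Π groups

3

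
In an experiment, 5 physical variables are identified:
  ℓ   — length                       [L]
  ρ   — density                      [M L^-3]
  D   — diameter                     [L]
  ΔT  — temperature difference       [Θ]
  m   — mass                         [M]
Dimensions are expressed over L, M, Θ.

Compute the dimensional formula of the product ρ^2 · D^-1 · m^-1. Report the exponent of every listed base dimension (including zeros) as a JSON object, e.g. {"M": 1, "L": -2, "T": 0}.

Exponent matrix [L,M,Θ] × [ℓ,ρ,D,ΔT,m]:
  L: [ 1 -3  1  0  0]
  M: [ 0  1  0  0  1]
  Θ: [ 0  0  0  1  0]
  [L]: (2)·-3+(-1)·1+(-1)·0 = -7
  [M]: (2)·1+(-1)·0+(-1)·1 = 1
  [Θ]: (2)·0+(-1)·0+(-1)·0 = 0
⇒ L^-7 M

{"L": -7, "M": 1, "Θ": 0}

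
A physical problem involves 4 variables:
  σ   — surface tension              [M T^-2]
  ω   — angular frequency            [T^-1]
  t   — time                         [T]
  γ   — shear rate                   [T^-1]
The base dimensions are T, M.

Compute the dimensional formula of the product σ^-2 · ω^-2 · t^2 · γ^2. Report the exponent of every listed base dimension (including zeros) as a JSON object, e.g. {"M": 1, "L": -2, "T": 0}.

Dimensional matrix (T×M by σ×ω×t×γ):
  T: [-2 -1  1 -1]
  M: [ 1  0  0  0]
  [T]: (-2)·-2+(-2)·-1+(2)·1+(2)·-1 = 6
  [M]: (-2)·1+(-2)·0+(2)·0+(2)·0 = -2
⇒ T^6 M^-2

{"T": 6, "M": -2}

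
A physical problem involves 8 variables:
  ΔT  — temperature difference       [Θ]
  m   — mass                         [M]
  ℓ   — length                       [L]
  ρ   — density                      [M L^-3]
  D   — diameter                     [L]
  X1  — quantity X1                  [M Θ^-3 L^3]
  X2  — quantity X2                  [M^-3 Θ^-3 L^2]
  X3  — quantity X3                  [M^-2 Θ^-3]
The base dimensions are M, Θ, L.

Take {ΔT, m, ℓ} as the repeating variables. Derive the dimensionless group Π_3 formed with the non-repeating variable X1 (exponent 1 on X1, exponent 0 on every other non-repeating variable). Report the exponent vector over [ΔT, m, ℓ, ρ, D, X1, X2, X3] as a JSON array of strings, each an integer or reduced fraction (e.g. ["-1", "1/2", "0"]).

["3", "-1", "-3", "0", "0", "1", "0", "0"]

Write exponents as rows M,Θ,L / cols ΔT,m,ℓ,ρ,D,X1,X2,X3:
  M: [ 0  1  0  1  0  1 -3 -2]
  Θ: [ 1  0  0  0  0 -3 -3 -3]
  L: [ 0  0  1 -3  1  3  2  0]
Echelon form has 3 nonzero rows (pivots: ΔT,m,ℓ)
Pivot set = {ΔT,m,ℓ}, free = {ρ,D,X1,X2,X3}
RREF:
  r0: [   1    0    0    0    0   -3   -3   -3]
  r1: [   0    1    0    1    0    1   -3   -2]
  r2: [   0    0    1   -3    1    3    2    0]
Fix exponent of X1 at 1, ρ at 0, D at 0, X2 at 0, X3 at 0; solve each RREF row for its pivot's exponent:
  r0: exp(ΔT) + (-3)·1 = 0 ⇒ exp(ΔT) = 3
  r1: exp(m) + (1)·1 = 0 ⇒ exp(m) = -1
  r2: exp(ℓ) + (3)·1 = 0 ⇒ exp(ℓ) = -3
Π_3 = ΔT^3 · m^-1 · ℓ^-3 · X1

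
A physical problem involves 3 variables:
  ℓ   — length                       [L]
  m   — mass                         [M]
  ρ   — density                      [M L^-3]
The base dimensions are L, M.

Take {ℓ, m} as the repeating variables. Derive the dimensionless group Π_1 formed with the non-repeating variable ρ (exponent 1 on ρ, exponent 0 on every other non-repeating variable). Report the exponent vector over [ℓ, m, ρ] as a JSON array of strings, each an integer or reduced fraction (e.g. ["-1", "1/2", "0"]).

Write exponents as rows L,M / cols ℓ,m,ρ:
  L: [ 1  0 -3]
  M: [ 0  1  1]
Echelon form has 2 nonzero rows (pivots: ℓ,m)
Pivot set = {ℓ,m}, free = {ρ}
RREF:
  r0: [   1    0   -3]
  r1: [   0    1    1]
Fix exponent of ρ at 1; solve each RREF row for its pivot's exponent:
  r0: exp(ℓ) + (-3)·1 = 0 ⇒ exp(ℓ) = 3
  r1: exp(m) + (1)·1 = 0 ⇒ exp(m) = -1
Π_1 = ℓ^3 · m^-1 · ρ

["3", "-1", "1"]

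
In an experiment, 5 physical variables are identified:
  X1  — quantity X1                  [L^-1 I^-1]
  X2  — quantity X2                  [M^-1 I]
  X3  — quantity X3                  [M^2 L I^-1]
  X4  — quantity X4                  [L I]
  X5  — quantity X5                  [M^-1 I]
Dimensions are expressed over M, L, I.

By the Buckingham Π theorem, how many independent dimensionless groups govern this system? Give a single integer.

Dimensional matrix (M×L×I by X1×X2×X3×X4×X5):
  M: [ 0 -1  2  0 -1]
  L: [-1  0  1  1  0]
  I: [-1  1 -1  1  1]
Row reduction gives pivot columns X1,X2; rank = 2
5 vars − rank 2 = 3 Π groups

3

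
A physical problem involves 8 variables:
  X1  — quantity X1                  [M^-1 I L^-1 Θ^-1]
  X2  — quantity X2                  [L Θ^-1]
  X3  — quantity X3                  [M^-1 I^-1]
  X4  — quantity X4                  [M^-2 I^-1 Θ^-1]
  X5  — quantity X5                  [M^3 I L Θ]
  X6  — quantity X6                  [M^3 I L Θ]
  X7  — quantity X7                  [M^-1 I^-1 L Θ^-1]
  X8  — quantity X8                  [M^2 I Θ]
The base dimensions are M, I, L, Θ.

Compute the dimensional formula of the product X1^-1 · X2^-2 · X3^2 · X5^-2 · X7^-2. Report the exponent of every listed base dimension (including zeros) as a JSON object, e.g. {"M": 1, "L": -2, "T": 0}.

{"M": -5, "I": -3, "L": -5, "Θ": 3}

Exponent matrix [M,I,L,Θ] × [X1,X2,X3,X4,X5,X6,X7,X8]:
  M: [-1  0 -1 -2  3  3 -1  2]
  I: [ 1  0 -1 -1  1  1 -1  1]
  L: [-1  1  0  0  1  1  1  0]
  Θ: [-1 -1  0 -1  1  1 -1  1]
  [M]: (-1)·-1+(-2)·0+(2)·-1+(-2)·3+(-2)·-1 = -5
  [I]: (-1)·1+(-2)·0+(2)·-1+(-2)·1+(-2)·-1 = -3
  [L]: (-1)·-1+(-2)·1+(2)·0+(-2)·1+(-2)·1 = -5
  [Θ]: (-1)·-1+(-2)·-1+(2)·0+(-2)·1+(-2)·-1 = 3
⇒ M^-5 I^-3 L^-5 Θ^3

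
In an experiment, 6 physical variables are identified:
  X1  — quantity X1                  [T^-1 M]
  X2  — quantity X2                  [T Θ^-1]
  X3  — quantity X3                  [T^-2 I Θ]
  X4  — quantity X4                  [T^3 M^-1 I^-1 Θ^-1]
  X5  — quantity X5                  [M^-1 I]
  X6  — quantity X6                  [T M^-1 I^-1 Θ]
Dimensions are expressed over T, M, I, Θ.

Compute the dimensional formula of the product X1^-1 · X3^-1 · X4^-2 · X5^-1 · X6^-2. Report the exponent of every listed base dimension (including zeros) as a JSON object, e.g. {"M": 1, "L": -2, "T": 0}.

Exponent matrix [T,M,I,Θ] × [X1,X2,X3,X4,X5,X6]:
  T: [-1  1 -2  3  0  1]
  M: [ 1  0  0 -1 -1 -1]
  I: [ 0  0  1 -1  1 -1]
  Θ: [ 0 -1  1 -1  0  1]
  [T]: (-1)·-1+(-1)·-2+(-2)·3+(-1)·0+(-2)·1 = -5
  [M]: (-1)·1+(-1)·0+(-2)·-1+(-1)·-1+(-2)·-1 = 4
  [I]: (-1)·0+(-1)·1+(-2)·-1+(-1)·1+(-2)·-1 = 2
  [Θ]: (-1)·0+(-1)·1+(-2)·-1+(-1)·0+(-2)·1 = -1
⇒ T^-5 M^4 I^2 Θ^-1

{"T": -5, "M": 4, "I": 2, "Θ": -1}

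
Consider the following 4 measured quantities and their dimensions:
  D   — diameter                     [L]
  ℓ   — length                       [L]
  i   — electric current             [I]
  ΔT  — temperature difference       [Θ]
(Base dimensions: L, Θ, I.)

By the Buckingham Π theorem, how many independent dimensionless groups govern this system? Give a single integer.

Dimensional matrix (L×Θ×I by D×ℓ×i×ΔT):
  L: [ 1  1  0  0]
  Θ: [ 0  0  0  1]
  I: [ 0  0  1  0]
Row reduction gives pivot columns D,i,ΔT; rank = 3
4 vars − rank 3 = 1 Π group

1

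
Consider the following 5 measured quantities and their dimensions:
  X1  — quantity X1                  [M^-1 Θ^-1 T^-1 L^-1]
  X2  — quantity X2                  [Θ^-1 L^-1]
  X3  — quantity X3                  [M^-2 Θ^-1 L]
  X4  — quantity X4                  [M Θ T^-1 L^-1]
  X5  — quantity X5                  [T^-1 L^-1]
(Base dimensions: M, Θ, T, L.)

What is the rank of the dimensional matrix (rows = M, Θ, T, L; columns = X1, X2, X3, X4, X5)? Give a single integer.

3

Dimensional matrix (M×Θ×T×L by X1×X2×X3×X4×X5):
  M: [-1  0 -2  1  0]
  Θ: [-1 -1 -1  1  0]
  T: [-1  0  0 -1 -1]
  L: [-1 -1  1 -1 -1]
Row reduction gives pivot columns X1,X2,X3; rank = 3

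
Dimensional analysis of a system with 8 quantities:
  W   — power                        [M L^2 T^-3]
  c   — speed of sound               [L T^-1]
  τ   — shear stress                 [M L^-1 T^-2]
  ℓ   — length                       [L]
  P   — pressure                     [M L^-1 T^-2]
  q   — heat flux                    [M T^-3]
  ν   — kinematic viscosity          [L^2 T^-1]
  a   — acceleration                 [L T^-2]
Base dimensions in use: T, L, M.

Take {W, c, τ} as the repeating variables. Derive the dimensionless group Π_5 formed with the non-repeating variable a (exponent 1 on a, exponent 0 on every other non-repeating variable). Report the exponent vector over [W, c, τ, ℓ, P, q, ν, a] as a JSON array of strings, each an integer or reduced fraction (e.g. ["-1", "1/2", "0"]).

["1/2", "-5/2", "-1/2", "0", "0", "0", "0", "1"]

Write exponents as rows T,L,M / cols W,c,τ,ℓ,P,q,ν,a:
  T: [-3 -1 -2  0 -2 -3 -1 -2]
  L: [ 2  1 -1  1 -1  0  2  1]
  M: [ 1  0  1  0  1  1  0  0]
Row reduction gives pivot columns W,c,τ; rank = 3
Pivot set = {W,c,τ}, free = {ℓ,P,q,ν,a}
RREF:
  r0: [   1    0    0  1/2    0    0  1/2 -1/2]
  r1: [   0    1    0 -1/2    0    1  1/2  5/2]
  r2: [   0    0    1 -1/2    1    1 -1/2  1/2]
Fix exponent of a at 1, ℓ at 0, P at 0, q at 0, ν at 0; solve each RREF row for its pivot's exponent:
  r0: exp(W) + (-1/2)·1 = 0 ⇒ exp(W) = 1/2
  r1: exp(c) + (5/2)·1 = 0 ⇒ exp(c) = -5/2
  r2: exp(τ) + (1/2)·1 = 0 ⇒ exp(τ) = -1/2
Π_5 = W^(1/2) · c^(-5/2) · τ^(-1/2) · a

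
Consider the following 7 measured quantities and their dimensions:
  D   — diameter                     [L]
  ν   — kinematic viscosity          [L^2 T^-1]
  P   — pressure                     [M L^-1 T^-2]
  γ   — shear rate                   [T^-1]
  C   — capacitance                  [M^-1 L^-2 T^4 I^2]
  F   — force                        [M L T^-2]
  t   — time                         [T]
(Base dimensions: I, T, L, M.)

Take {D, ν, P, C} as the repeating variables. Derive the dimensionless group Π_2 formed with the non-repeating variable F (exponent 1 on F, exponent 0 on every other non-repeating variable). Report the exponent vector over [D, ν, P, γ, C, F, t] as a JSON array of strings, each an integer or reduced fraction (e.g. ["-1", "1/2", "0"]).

["-2", "0", "-1", "0", "0", "1", "0"]

Exponent matrix [I,T,L,M] × [D,ν,P,γ,C,F,t]:
  I: [ 0  0  0  0  2  0  0]
  T: [ 0 -1 -2 -1  4 -2  1]
  L: [ 1  2 -1  0 -2  1  0]
  M: [ 0  0  1  0 -1  1  0]
Echelon form has 4 nonzero rows (pivots: D,ν,P,C)
Repeat: D,ν,P,C; free: γ,F,t
RREF:
  r0: [   1    0    0   -2    0    2    2]
  r1: [   0    1    0    1    0    0   -1]
  r2: [   0    0    1    0    0    1    0]
  r3: [   0    0    0    0    1    0    0]
Fix exponent of F at 1, γ at 0, t at 0; solve each RREF row for its pivot's exponent:
  r0: exp(D) + (2)·1 = 0 ⇒ exp(D) = -2
  r1: exp(ν) + (0)·1 = 0 ⇒ exp(ν) = 0
  r2: exp(P) + (1)·1 = 0 ⇒ exp(P) = -1
  r3: exp(C) + (0)·1 = 0 ⇒ exp(C) = 0
Π_2 = D^-2 · P^-1 · F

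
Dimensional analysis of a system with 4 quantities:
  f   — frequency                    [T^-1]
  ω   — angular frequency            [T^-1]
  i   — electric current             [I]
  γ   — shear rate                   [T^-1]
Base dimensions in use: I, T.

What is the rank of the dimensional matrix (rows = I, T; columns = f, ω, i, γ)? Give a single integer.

2

Exponent matrix [I,T] × [f,ω,i,γ]:
  I: [ 0  0  1  0]
  T: [-1 -1  0 -1]
RREF → pivots at {f,i} ⇒ r = 2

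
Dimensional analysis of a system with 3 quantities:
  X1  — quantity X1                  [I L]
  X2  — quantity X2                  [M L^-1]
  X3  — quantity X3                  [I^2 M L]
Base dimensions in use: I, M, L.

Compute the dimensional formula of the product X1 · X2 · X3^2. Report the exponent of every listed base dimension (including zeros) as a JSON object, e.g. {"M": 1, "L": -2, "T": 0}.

{"I": 5, "M": 3, "L": 2}

Exponent matrix [I,M,L] × [X1,X2,X3]:
  I: [ 1  0  2]
  M: [ 0  1  1]
  L: [ 1 -1  1]
  [I]: (1)·1+(1)·0+(2)·2 = 5
  [M]: (1)·0+(1)·1+(2)·1 = 3
  [L]: (1)·1+(1)·-1+(2)·1 = 2
⇒ I^5 M^3 L^2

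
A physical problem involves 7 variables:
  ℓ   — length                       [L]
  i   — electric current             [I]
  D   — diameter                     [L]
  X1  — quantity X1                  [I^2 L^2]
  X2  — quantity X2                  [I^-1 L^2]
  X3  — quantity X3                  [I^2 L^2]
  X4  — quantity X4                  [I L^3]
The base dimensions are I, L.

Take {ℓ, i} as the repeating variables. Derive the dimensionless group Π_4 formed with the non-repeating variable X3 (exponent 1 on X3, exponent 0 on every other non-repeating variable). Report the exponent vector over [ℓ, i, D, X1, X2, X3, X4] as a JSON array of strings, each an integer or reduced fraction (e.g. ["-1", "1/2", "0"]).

["-2", "-2", "0", "0", "0", "1", "0"]

Exponent matrix [I,L] × [ℓ,i,D,X1,X2,X3,X4]:
  I: [ 0  1  0  2 -1  2  1]
  L: [ 1  0  1  2  2  2  3]
RREF → pivots at {ℓ,i} ⇒ r = 2
Repeat: ℓ,i; free: D,X1,X2,X3,X4
RREF:
  r0: [   1    0    1    2    2    2    3]
  r1: [   0    1    0    2   -1    2    1]
Fix exponent of X3 at 1, D at 0, X1 at 0, X2 at 0, X4 at 0; solve each RREF row for its pivot's exponent:
  r0: exp(ℓ) + (2)·1 = 0 ⇒ exp(ℓ) = -2
  r1: exp(i) + (2)·1 = 0 ⇒ exp(i) = -2
Π_4 = ℓ^-2 · i^-2 · X3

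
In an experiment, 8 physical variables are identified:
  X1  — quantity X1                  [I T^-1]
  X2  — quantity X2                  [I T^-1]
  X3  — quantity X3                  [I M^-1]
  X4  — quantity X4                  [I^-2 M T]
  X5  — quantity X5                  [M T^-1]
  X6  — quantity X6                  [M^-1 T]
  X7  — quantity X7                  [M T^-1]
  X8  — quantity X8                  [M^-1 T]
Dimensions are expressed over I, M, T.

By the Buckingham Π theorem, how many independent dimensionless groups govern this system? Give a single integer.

6

Write exponents as rows I,M,T / cols X1,X2,X3,X4,X5,X6,X7,X8:
  I: [ 1  1  1 -2  0  0  0  0]
  M: [ 0  0 -1  1  1 -1  1 -1]
  T: [-1 -1  0  1 -1  1 -1  1]
Echelon form has 2 nonzero rows (pivots: X1,X3)
8 vars − rank 2 = 6 Π groups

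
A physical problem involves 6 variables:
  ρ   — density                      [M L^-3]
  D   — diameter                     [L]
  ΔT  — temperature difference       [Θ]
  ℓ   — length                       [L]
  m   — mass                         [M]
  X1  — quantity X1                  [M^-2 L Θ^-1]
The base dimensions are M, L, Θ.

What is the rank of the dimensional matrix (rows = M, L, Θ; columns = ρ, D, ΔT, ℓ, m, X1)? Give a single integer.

Write exponents as rows M,L,Θ / cols ρ,D,ΔT,ℓ,m,X1:
  M: [ 1  0  0  0  1 -2]
  L: [-3  1  0  1  0  1]
  Θ: [ 0  0  1  0  0 -1]
RREF → pivots at {ρ,D,ΔT} ⇒ r = 3

3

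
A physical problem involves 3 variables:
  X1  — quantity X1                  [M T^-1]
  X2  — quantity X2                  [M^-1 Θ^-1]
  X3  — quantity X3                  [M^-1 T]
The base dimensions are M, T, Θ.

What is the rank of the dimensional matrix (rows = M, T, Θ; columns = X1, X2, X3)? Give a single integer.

2

Exponent matrix [M,T,Θ] × [X1,X2,X3]:
  M: [ 1 -1 -1]
  T: [-1  0  1]
  Θ: [ 0 -1  0]
RREF → pivots at {X1,X2} ⇒ r = 2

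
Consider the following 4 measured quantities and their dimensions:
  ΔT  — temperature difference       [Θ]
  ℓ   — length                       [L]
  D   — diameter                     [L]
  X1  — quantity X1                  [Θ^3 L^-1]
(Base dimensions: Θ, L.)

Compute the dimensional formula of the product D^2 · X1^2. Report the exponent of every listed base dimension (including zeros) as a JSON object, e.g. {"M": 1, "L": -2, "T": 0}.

{"Θ": 6, "L": 0}

Exponent matrix [Θ,L] × [ΔT,ℓ,D,X1]:
  Θ: [ 1  0  0  3]
  L: [ 0  1  1 -1]
  [Θ]: (2)·0+(2)·3 = 6
  [L]: (2)·1+(2)·-1 = 0
⇒ Θ^6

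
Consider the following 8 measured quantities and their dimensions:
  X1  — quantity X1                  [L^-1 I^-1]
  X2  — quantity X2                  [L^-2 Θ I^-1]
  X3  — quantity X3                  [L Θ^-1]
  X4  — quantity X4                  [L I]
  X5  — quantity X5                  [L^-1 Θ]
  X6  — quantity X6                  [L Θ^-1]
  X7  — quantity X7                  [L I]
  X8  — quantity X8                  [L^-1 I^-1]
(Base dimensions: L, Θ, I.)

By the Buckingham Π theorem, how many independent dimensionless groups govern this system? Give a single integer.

6

Write exponents as rows L,Θ,I / cols X1,X2,X3,X4,X5,X6,X7,X8:
  L: [-1 -2  1  1 -1  1  1 -1]
  Θ: [ 0  1 -1  0  1 -1  0  0]
  I: [-1 -1  0  1  0  0  1 -1]
Echelon form has 2 nonzero rows (pivots: X1,X2)
8 vars − rank 2 = 6 Π groups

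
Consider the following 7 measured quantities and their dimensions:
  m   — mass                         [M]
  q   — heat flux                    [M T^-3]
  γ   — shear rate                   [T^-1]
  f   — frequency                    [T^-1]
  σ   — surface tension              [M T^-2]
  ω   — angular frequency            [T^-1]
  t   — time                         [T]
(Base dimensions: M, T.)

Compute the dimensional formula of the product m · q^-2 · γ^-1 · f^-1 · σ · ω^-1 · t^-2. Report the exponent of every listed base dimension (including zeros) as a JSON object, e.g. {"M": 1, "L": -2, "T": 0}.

Write exponents as rows M,T / cols m,q,γ,f,σ,ω,t:
  M: [ 1  1  0  0  1  0  0]
  T: [ 0 -3 -1 -1 -2 -1  1]
  [M]: (1)·1+(-2)·1+(-1)·0+(-1)·0+(1)·1+(-1)·0+(-2)·0 = 0
  [T]: (1)·0+(-2)·-3+(-1)·-1+(-1)·-1+(1)·-2+(-1)·-1+(-2)·1 = 5
⇒ T^5

{"M": 0, "T": 5}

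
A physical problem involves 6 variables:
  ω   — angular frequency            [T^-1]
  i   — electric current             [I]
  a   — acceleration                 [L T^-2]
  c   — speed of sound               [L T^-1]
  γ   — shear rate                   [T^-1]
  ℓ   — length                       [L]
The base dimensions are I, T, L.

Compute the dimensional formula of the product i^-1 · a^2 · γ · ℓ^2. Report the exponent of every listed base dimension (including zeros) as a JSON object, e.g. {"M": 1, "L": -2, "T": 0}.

Dimensional matrix (I×T×L by ω×i×a×c×γ×ℓ):
  I: [ 0  1  0  0  0  0]
  T: [-1  0 -2 -1 -1  0]
  L: [ 0  0  1  1  0  1]
  [I]: (-1)·1+(2)·0+(1)·0+(2)·0 = -1
  [T]: (-1)·0+(2)·-2+(1)·-1+(2)·0 = -5
  [L]: (-1)·0+(2)·1+(1)·0+(2)·1 = 4
⇒ I^-1 T^-5 L^4

{"I": -1, "T": -5, "L": 4}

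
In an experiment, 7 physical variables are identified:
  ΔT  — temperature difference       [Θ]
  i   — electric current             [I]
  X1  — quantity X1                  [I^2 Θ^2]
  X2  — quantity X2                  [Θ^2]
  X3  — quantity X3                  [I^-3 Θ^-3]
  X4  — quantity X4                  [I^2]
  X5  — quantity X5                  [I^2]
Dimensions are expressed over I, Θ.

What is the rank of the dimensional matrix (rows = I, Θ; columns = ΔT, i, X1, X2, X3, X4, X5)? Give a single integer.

2

Exponent matrix [I,Θ] × [ΔT,i,X1,X2,X3,X4,X5]:
  I: [ 0  1  2  0 -3  2  2]
  Θ: [ 1  0  2  2 -3  0  0]
RREF → pivots at {ΔT,i} ⇒ r = 2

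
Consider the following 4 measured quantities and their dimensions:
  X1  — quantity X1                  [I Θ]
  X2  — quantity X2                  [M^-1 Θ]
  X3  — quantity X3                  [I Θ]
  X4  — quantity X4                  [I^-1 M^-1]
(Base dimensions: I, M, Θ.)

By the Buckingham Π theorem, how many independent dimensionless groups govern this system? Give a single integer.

2

Exponent matrix [I,M,Θ] × [X1,X2,X3,X4]:
  I: [ 1  0  1 -1]
  M: [ 0 -1  0 -1]
  Θ: [ 1  1  1  0]
Row reduction gives pivot columns X1,X2; rank = 2
Π count = n − r = 4 − 2 = 2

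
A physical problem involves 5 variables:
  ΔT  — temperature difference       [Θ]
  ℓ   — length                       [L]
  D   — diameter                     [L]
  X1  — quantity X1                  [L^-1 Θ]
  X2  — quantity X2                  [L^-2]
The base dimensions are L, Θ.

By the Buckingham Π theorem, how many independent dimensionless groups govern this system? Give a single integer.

Dimensional matrix (L×Θ by ΔT×ℓ×D×X1×X2):
  L: [ 0  1  1 -1 -2]
  Θ: [ 1  0  0  1  0]
Row reduction gives pivot columns ΔT,ℓ; rank = 2
5 vars − rank 2 = 3 Π groups

3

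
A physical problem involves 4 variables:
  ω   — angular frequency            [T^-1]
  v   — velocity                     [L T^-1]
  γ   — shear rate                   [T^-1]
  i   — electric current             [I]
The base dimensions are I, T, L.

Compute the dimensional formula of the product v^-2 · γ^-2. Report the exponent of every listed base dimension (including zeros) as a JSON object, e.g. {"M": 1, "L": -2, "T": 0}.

Exponent matrix [I,T,L] × [ω,v,γ,i]:
  I: [ 0  0  0  1]
  T: [-1 -1 -1  0]
  L: [ 0  1  0  0]
  [I]: (-2)·0+(-2)·0 = 0
  [T]: (-2)·-1+(-2)·-1 = 4
  [L]: (-2)·1+(-2)·0 = -2
⇒ T^4 L^-2

{"I": 0, "T": 4, "L": -2}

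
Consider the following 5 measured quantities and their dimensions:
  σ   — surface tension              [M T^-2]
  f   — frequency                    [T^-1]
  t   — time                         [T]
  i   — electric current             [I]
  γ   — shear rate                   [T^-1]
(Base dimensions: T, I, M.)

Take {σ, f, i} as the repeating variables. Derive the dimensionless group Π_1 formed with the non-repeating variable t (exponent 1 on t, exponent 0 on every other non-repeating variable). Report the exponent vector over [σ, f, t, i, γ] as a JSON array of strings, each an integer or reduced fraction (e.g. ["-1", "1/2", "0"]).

Write exponents as rows T,I,M / cols σ,f,t,i,γ:
  T: [-2 -1  1  0 -1]
  I: [ 0  0  0  1  0]
  M: [ 1  0  0  0  0]
Echelon form has 3 nonzero rows (pivots: σ,f,i)
Pivot set = {σ,f,i}, free = {t,γ}
RREF:
  r0: [   1    0    0    0    0]
  r1: [   0    1   -1    0    1]
  r2: [   0    0    0    1    0]
Fix exponent of t at 1, γ at 0; solve each RREF row for its pivot's exponent:
  r0: exp(σ) + (0)·1 = 0 ⇒ exp(σ) = 0
  r1: exp(f) + (-1)·1 = 0 ⇒ exp(f) = 1
  r2: exp(i) + (0)·1 = 0 ⇒ exp(i) = 0
Π_1 = f · t

["0", "1", "1", "0", "0"]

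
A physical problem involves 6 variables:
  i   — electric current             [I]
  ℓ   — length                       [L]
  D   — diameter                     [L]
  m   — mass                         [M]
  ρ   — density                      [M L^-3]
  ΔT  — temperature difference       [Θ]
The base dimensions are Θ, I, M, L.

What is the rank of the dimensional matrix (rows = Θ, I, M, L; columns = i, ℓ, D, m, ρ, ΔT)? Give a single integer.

4

Exponent matrix [Θ,I,M,L] × [i,ℓ,D,m,ρ,ΔT]:
  Θ: [ 0  0  0  0  0  1]
  I: [ 1  0  0  0  0  0]
  M: [ 0  0  0  1  1  0]
  L: [ 0  1  1  0 -3  0]
RREF → pivots at {i,ℓ,m,ΔT} ⇒ r = 4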